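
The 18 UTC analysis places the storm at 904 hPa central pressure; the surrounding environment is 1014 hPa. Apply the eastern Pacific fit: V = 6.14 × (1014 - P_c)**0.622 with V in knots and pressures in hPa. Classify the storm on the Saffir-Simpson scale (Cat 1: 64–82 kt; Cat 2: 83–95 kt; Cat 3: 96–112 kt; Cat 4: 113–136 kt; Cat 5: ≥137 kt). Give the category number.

4

ΔP = 1014 − 904 = 110 hPa.
V ≈ 6.14 × 110^0.622 = 6.14 × 18.61 ≈ 114 kt.
114 kt falls in the Category 4 band.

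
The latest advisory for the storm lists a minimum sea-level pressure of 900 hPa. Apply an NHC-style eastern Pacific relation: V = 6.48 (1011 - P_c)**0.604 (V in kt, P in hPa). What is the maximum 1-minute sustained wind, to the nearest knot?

111 kt

ΔP = 1011 − 900 = 111 hPa.
111^0.604 ≈ 17.194.
V ≈ 6.48 × 17.194 ≈ 111.4 kt.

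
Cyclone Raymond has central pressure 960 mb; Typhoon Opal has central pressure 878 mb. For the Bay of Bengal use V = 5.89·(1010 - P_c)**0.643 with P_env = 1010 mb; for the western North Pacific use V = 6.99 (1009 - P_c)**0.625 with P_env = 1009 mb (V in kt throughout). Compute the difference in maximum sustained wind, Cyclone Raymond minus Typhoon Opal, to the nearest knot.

-74 kt

Cyclone Raymond: ΔP = 50; V ≈ 5.89 × 50^0.643 ≈ 72.87 kt.
Typhoon Opal: ΔP = 131; V ≈ 6.99 × 131^0.625 ≈ 147.15 kt.
Difference ≈ 72.87 − 147.15 = -74.28 → -74 kt.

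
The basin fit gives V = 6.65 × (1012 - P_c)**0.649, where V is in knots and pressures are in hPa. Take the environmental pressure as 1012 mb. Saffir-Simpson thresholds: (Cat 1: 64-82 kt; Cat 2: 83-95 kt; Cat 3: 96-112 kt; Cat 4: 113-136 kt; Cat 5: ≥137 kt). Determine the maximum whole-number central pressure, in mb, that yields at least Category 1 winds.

979 mb

Category 1 begins at V = 64 kt.
Required ΔP = (64/6.65)^(1/0.649) = 9.624^1.541 ≈ 32.75 mb.
P_c ≤ 1012 − 32.75 = 979.25, so the highest integer P_c is 979 mb.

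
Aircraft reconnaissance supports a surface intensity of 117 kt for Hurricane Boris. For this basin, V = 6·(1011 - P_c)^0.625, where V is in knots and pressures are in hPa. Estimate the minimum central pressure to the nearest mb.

ΔP = (V / 6)^(1/0.625) = (117/6)^1.600.
117/6 = 19.500; 19.500^1.600 ≈ 115.89 mb.
P_c = 1011 − 115.89 = 895.11 ≈ 895 mb.

895 mb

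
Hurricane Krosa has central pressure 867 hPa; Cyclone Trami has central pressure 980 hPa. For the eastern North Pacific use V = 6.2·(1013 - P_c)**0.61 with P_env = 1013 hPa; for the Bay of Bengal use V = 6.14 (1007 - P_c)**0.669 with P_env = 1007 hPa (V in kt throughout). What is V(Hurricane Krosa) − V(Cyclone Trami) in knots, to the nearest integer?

Hurricane Krosa: ΔP = 146; V ≈ 6.2 × 146^0.61 ≈ 129.61 kt.
Cyclone Trami: ΔP = 27; V ≈ 6.14 × 27^0.669 ≈ 55.69 kt.
Difference ≈ 129.61 − 55.69 = 73.92 → 74 kt.

74 kt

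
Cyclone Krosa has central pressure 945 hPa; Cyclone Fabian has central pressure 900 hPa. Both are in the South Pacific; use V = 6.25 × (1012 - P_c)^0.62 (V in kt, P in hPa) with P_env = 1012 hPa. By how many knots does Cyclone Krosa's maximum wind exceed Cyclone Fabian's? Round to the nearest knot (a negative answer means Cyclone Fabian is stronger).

Cyclone Krosa: ΔP = 67; V ≈ 6.25 × 67^0.62 ≈ 84.73 kt.
Cyclone Fabian: ΔP = 112; V ≈ 6.25 × 112^0.62 ≈ 116.52 kt.
Difference ≈ 84.73 − 116.52 = -31.79 → -32 kt.

-32 kt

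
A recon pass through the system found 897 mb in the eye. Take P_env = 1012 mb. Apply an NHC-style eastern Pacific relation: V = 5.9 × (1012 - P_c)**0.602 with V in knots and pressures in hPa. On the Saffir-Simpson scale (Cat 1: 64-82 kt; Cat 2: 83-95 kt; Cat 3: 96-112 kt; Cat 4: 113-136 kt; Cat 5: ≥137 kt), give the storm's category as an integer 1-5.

ΔP = 1012 − 897 = 115 mb.
V ≈ 5.9 × 115^0.602 = 5.9 × 17.40 ≈ 103 kt.
103 kt falls in the Category 3 band.

3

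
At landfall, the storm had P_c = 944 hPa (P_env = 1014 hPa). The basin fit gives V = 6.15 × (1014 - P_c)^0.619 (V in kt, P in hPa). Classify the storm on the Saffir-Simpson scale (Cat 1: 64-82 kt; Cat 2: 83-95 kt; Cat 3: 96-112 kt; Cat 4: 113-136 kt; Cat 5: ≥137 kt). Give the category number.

2

ΔP = 1014 − 944 = 70 hPa.
V ≈ 6.15 × 70^0.619 = 6.15 × 13.87 ≈ 85 kt.
85 kt falls in the Category 2 band.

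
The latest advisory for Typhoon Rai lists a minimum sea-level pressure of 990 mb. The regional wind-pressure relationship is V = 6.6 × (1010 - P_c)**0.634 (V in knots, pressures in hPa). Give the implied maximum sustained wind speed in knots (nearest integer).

ΔP = 1010 − 990 = 20 mb.
20^0.634 ≈ 6.681.
V ≈ 6.6 × 6.681 ≈ 44.1 kt.

44 kt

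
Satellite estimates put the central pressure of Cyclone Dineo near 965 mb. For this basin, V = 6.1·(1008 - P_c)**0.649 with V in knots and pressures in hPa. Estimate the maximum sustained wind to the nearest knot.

70 kt

ΔP = 1008 − 965 = 43 mb.
43^0.649 ≈ 11.485.
V ≈ 6.1 × 11.485 ≈ 70.1 kt.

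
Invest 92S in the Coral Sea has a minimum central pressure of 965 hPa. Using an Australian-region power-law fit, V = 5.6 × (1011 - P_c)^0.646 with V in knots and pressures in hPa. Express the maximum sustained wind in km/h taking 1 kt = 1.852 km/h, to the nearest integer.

123 km/h

ΔP = 1011 − 965 = 46 hPa.
V ≈ 5.6 × 46^0.646 = 5.6 × 11.862 ≈ 66.425 kt.
66.425 × 1.852 ≈ 123.02 km/h → 123 km/h.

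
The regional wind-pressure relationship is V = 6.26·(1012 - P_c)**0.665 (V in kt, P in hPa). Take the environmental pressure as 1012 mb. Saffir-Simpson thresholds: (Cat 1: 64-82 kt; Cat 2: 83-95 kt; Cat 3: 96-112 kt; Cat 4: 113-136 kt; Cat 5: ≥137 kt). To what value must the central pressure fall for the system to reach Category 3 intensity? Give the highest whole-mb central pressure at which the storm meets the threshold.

Category 3 begins at V = 96 kt.
Required ΔP = (96/6.26)^(1/0.665) = 15.335^1.504 ≈ 60.67 mb.
P_c ≤ 1012 − 60.67 = 951.33, so the highest integer P_c is 951 mb.

951 mb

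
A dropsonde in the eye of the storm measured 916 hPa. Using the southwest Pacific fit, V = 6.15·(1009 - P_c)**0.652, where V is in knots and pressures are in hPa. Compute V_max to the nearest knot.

ΔP = 1009 − 916 = 93 hPa.
93^0.652 ≈ 19.207.
V ≈ 6.15 × 19.207 ≈ 118.1 kt.

118 kt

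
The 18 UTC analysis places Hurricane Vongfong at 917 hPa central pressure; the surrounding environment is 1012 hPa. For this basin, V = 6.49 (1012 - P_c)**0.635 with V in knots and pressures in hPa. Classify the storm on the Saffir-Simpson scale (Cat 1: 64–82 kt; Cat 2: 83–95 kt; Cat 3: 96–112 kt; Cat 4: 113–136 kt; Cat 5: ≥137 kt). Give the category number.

ΔP = 1012 − 917 = 95 hPa.
V ≈ 6.49 × 95^0.635 = 6.49 × 18.02 ≈ 117 kt.
117 kt falls in the Category 4 band.

4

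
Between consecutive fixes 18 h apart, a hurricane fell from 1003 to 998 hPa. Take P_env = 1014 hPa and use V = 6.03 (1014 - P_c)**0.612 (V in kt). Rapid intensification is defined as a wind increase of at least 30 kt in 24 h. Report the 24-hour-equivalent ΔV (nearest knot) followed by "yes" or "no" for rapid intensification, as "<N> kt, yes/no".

V₁: ΔP = 11, V ≈ 6.03 × 11^0.612 ≈ 26.16 kt.
V₂: ΔP = 16, V ≈ 6.03 × 16^0.612 ≈ 32.90 kt.
ΔV over 18 h = 6.74 kt → 24 h equivalent = 6.74 × 24/18 ≈ 8.99 kt.
9 kt < 30 kt ⇒ not rapid intensification.

9 kt, no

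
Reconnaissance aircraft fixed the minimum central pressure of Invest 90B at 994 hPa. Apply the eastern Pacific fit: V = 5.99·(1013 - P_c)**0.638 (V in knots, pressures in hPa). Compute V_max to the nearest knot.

ΔP = 1013 − 994 = 19 hPa.
19^0.638 ≈ 6.544.
V ≈ 5.99 × 6.544 ≈ 39.2 kt.

39 kt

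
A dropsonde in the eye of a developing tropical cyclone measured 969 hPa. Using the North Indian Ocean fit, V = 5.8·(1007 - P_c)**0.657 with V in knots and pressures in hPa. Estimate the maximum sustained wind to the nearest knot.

ΔP = 1007 − 969 = 38 hPa.
38^0.657 ≈ 10.912.
V ≈ 5.8 × 10.912 ≈ 63.3 kt.

63 kt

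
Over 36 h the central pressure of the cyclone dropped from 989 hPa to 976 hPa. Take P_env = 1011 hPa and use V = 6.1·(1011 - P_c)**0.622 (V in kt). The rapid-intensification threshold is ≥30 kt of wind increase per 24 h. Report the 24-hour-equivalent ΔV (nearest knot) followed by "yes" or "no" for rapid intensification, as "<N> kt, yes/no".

V₁: ΔP = 22, V ≈ 6.1 × 22^0.622 ≈ 41.72 kt.
V₂: ΔP = 35, V ≈ 6.1 × 35^0.622 ≈ 55.69 kt.
ΔV over 36 h = 13.97 kt → 24 h equivalent = 13.97 × 24/36 ≈ 9.31 kt.
9 kt < 30 kt ⇒ not rapid intensification.

9 kt, no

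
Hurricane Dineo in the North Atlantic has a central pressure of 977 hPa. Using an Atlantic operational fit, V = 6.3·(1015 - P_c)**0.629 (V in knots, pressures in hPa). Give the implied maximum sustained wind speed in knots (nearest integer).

62 kt

ΔP = 1015 − 977 = 38 hPa.
38^0.629 ≈ 9.856.
V ≈ 6.3 × 9.856 ≈ 62.1 kt.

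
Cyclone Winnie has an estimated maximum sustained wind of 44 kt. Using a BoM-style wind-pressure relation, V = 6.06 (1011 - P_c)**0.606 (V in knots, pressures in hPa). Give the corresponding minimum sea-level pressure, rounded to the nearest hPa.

ΔP = (V / 6.06)^(1/0.606) = (44/6.06)^1.650.
44/6.06 = 7.261; 7.261^1.650 ≈ 26.35 hPa.
P_c = 1011 − 26.35 = 984.65 ≈ 985 hPa.

985 hPa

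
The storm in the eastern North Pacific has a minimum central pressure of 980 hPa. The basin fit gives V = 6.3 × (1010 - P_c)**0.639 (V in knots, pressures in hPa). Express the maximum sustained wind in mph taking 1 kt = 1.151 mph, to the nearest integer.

64 mph

ΔP = 1010 − 980 = 30 hPa.
V ≈ 6.3 × 30^0.639 = 6.3 × 8.788 ≈ 55.363 kt.
55.363 × 1.151 ≈ 63.72 mph → 64 mph.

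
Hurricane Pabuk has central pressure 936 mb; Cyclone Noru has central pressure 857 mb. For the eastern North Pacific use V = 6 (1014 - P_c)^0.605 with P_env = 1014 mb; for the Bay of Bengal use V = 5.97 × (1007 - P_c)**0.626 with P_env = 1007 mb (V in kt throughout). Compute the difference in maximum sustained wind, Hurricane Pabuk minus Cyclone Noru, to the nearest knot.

-54 kt

Hurricane Pabuk: ΔP = 78; V ≈ 6 × 78^0.605 ≈ 83.73 kt.
Cyclone Noru: ΔP = 150; V ≈ 5.97 × 150^0.626 ≈ 137.47 kt.
Difference ≈ 83.73 − 137.47 = -53.74 → -54 kt.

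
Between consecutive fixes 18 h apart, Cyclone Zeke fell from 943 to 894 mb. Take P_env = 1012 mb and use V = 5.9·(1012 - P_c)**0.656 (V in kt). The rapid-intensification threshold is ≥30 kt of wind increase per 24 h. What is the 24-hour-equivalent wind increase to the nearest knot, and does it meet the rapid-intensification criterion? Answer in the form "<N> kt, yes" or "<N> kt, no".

V₁: ΔP = 69, V ≈ 5.9 × 69^0.656 ≈ 94.87 kt.
V₂: ΔP = 118, V ≈ 5.9 × 118^0.656 ≈ 134.90 kt.
ΔV over 18 h = 40.03 kt → 24 h equivalent = 40.03 × 24/18 ≈ 53.37 kt.
53 kt ≥ 30 kt ⇒ rapid intensification.

53 kt, yes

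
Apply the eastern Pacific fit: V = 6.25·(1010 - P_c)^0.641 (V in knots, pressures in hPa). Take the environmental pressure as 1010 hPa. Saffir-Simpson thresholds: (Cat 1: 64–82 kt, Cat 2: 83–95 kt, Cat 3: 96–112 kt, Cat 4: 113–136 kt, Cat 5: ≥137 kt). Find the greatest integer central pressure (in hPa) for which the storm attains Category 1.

Category 1 begins at V = 64 kt.
Required ΔP = (64/6.25)^(1/0.641) = 10.240^1.560 ≈ 37.68 hPa.
P_c ≤ 1010 − 37.68 = 972.32, so the highest integer P_c is 972 hPa.

972 hPa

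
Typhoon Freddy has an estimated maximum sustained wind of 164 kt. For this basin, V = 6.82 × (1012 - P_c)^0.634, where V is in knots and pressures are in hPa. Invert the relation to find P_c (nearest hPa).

ΔP = (V / 6.82)^(1/0.634) = (164/6.82)^1.577.
164/6.82 = 24.047; 24.047^1.577 ≈ 150.77 hPa.
P_c = 1012 − 150.77 = 861.23 ≈ 861 hPa.

861 hPa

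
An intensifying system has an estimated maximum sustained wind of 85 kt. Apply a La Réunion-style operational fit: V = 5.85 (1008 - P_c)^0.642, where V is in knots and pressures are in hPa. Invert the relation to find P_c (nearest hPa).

ΔP = (V / 5.85)^(1/0.642) = (85/5.85)^1.558.
85/5.85 = 14.530; 14.530^1.558 ≈ 64.62 hPa.
P_c = 1008 − 64.62 = 943.38 ≈ 943 hPa.

943 hPa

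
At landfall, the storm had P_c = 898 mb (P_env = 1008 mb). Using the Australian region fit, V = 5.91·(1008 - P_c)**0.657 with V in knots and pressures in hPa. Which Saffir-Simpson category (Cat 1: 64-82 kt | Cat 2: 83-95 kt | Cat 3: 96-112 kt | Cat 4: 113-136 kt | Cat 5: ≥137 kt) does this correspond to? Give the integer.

4

ΔP = 1008 − 898 = 110 mb.
V ≈ 5.91 × 110^0.657 = 5.91 × 21.94 ≈ 130 kt.
130 kt falls in the Category 4 band.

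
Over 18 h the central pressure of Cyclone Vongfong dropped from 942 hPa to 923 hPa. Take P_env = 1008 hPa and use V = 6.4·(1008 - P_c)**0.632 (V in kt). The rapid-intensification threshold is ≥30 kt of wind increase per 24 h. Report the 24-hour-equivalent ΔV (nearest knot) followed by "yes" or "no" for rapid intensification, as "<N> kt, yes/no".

21 kt, no

V₁: ΔP = 66, V ≈ 6.4 × 66^0.632 ≈ 90.39 kt.
V₂: ΔP = 85, V ≈ 6.4 × 85^0.632 ≈ 106.07 kt.
ΔV over 18 h = 15.68 kt → 24 h equivalent = 15.68 × 24/18 ≈ 20.91 kt.
21 kt < 30 kt ⇒ not rapid intensification.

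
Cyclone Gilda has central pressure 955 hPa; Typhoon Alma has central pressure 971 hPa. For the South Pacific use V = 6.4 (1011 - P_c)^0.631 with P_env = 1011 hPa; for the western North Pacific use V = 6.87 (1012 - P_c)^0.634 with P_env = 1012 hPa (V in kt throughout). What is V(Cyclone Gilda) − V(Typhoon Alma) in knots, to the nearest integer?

9 kt

Cyclone Gilda: ΔP = 56; V ≈ 6.4 × 56^0.631 ≈ 81.15 kt.
Typhoon Alma: ΔP = 41; V ≈ 6.87 × 41^0.634 ≈ 72.35 kt.
Difference ≈ 81.15 − 72.35 = 8.80 → 9 kt.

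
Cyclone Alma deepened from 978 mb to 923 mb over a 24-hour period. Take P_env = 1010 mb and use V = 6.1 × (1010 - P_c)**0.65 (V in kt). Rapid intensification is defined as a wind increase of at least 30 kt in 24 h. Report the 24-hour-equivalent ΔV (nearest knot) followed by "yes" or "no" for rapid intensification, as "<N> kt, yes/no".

53 kt, yes

V₁: ΔP = 32, V ≈ 6.1 × 32^0.65 ≈ 58.03 kt.
V₂: ΔP = 87, V ≈ 6.1 × 87^0.65 ≈ 111.18 kt.
ΔV over 24 h = 53.15 kt → 24 h equivalent = 53.15 × 24/24 ≈ 53.15 kt.
53 kt ≥ 30 kt ⇒ rapid intensification.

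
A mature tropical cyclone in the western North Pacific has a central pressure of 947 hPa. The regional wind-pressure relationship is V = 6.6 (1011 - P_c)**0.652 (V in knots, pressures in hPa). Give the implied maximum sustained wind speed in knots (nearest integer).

99 kt

ΔP = 1011 − 947 = 64 hPa.
64^0.652 ≈ 15.053.
V ≈ 6.6 × 15.053 ≈ 99.4 kt.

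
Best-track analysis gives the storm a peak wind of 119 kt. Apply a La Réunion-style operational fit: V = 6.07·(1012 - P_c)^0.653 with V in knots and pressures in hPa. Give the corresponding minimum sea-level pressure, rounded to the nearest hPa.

917 hPa

ΔP = (V / 6.07)^(1/0.653) = (119/6.07)^1.531.
119/6.07 = 19.605; 19.605^1.531 ≈ 95.30 hPa.
P_c = 1012 − 95.30 = 916.70 ≈ 917 hPa.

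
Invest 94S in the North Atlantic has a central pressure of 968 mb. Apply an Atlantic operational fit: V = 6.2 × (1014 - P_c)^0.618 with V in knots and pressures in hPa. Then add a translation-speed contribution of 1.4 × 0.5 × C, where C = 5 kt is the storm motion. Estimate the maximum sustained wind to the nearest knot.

70 kt

ΔP = 1014 − 968 = 46 mb.
46^0.618 ≈ 10.656.
V ≈ 6.2 × 10.656 ≈ 66.1 kt.
Translation term: 1.4 × 0.5 × 5 = 3.5 kt.
Corrected V ≈ 69.6 kt → 70 kt.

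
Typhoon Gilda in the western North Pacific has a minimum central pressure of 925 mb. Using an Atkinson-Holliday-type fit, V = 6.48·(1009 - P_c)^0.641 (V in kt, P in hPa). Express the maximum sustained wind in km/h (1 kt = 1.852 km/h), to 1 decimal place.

ΔP = 1009 − 925 = 84 mb.
V ≈ 6.48 × 84^0.641 = 6.48 × 17.118 ≈ 110.927 kt.
110.927 × 1.852 ≈ 205.44 km/h → 205.4 km/h.

205.4 km/h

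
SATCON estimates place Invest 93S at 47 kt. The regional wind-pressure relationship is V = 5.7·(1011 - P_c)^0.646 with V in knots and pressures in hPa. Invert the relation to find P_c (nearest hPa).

985 hPa

ΔP = (V / 5.7)^(1/0.646) = (47/5.7)^1.548.
47/5.7 = 8.246; 8.246^1.548 ≈ 26.20 hPa.
P_c = 1011 − 26.20 = 984.80 ≈ 985 hPa.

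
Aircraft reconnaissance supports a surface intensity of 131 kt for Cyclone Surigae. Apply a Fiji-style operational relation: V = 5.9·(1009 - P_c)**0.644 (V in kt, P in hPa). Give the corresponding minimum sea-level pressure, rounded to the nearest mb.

ΔP = (V / 5.9)^(1/0.644) = (131/5.9)^1.553.
131/5.9 = 22.203; 22.203^1.553 ≈ 123.23 mb.
P_c = 1009 − 123.23 = 885.77 ≈ 886 mb.

886 mb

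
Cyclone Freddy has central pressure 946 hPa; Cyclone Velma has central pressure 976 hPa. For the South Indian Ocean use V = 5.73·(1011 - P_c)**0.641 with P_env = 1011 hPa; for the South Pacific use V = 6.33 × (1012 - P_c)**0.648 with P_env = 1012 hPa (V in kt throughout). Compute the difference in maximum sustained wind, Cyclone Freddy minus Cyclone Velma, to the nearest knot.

Cyclone Freddy: ΔP = 65; V ≈ 5.73 × 65^0.641 ≈ 83.22 kt.
Cyclone Velma: ΔP = 36; V ≈ 6.33 × 36^0.648 ≈ 64.55 kt.
Difference ≈ 83.22 − 64.55 = 18.67 → 19 kt.

19 kt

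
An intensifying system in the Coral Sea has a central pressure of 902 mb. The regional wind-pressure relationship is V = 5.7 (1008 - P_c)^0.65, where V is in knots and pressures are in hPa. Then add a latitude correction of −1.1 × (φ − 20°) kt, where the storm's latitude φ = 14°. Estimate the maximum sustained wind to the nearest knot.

125 kt

ΔP = 1008 − 902 = 106 mb.
106^0.65 ≈ 20.723.
V ≈ 5.7 × 20.723 ≈ 118.1 kt.
Latitude correction: −1.1 × (14 − 20) = 6.6 kt.
Corrected V ≈ 124.7 kt → 125 kt.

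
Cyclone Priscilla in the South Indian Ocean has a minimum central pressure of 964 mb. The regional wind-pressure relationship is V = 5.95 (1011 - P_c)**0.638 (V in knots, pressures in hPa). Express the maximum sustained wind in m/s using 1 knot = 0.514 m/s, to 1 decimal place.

ΔP = 1011 − 964 = 47 mb.
V ≈ 5.95 × 47^0.638 = 5.95 × 11.663 ≈ 69.393 kt.
69.393 × 0.514 ≈ 35.67 m/s → 35.7 m/s.

35.7 m/s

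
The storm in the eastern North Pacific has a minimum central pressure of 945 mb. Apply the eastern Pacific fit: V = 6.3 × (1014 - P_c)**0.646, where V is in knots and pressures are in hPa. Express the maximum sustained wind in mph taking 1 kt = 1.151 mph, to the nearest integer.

ΔP = 1014 − 945 = 69 mb.
V ≈ 6.3 × 69^0.646 = 6.3 × 15.413 ≈ 97.104 kt.
97.104 × 1.151 ≈ 111.77 mph → 112 mph.

112 mph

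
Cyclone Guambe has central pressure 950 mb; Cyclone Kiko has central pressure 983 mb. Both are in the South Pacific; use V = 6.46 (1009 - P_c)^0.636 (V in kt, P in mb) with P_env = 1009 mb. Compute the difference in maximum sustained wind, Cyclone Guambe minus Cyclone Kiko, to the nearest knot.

Cyclone Guambe: ΔP = 59; V ≈ 6.46 × 59^0.636 ≈ 86.40 kt.
Cyclone Kiko: ΔP = 26; V ≈ 6.46 × 26^0.636 ≈ 51.30 kt.
Difference ≈ 86.40 − 51.30 = 35.10 → 35 kt.

35 kt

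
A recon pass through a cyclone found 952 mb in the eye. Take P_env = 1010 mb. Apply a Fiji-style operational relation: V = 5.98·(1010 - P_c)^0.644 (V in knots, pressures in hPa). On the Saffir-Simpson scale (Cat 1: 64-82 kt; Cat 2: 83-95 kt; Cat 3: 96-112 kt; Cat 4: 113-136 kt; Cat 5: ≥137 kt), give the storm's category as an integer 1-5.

1

ΔP = 1010 − 952 = 58 mb.
V ≈ 5.98 × 58^0.644 = 5.98 × 13.67 ≈ 82 kt.
82 kt falls in the Category 1 band.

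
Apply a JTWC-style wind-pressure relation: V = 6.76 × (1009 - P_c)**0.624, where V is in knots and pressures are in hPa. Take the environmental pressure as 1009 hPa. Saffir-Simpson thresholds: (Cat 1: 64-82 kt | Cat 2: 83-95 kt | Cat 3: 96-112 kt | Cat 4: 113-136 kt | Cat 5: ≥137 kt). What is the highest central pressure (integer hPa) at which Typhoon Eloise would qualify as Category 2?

953 hPa

Category 2 begins at V = 83 kt.
Required ΔP = (83/6.76)^(1/0.624) = 12.278^1.603 ≈ 55.64 hPa.
P_c ≤ 1009 − 55.64 = 953.36, so the highest integer P_c is 953 hPa.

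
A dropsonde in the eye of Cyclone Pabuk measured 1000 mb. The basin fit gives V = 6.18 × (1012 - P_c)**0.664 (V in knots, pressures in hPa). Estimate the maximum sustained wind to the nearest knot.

32 kt

ΔP = 1012 − 1000 = 12 mb.
12^0.664 ≈ 5.207.
V ≈ 6.18 × 5.207 ≈ 32.2 kt.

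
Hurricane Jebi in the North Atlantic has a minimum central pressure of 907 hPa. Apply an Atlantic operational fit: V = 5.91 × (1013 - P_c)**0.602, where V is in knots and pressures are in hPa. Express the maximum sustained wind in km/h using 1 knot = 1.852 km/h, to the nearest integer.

181 km/h

ΔP = 1013 − 907 = 106 hPa.
V ≈ 5.91 × 106^0.602 = 5.91 × 16.567 ≈ 97.909 kt.
97.909 × 1.852 ≈ 181.33 km/h → 181 km/h.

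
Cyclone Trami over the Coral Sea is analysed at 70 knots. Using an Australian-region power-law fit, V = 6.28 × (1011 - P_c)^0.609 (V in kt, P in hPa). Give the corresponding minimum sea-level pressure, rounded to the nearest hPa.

959 hPa

ΔP = (V / 6.28)^(1/0.609) = (70/6.28)^1.642.
70/6.28 = 11.146; 11.146^1.642 ≈ 52.41 hPa.
P_c = 1011 − 52.41 = 958.59 ≈ 959 hPa.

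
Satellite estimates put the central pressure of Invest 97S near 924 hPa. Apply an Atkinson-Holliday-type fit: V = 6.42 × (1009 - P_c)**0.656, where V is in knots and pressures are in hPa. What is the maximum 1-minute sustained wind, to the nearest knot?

118 kt

ΔP = 1009 − 924 = 85 hPa.
85^0.656 ≈ 18.437.
V ≈ 6.42 × 18.437 ≈ 118.4 kt.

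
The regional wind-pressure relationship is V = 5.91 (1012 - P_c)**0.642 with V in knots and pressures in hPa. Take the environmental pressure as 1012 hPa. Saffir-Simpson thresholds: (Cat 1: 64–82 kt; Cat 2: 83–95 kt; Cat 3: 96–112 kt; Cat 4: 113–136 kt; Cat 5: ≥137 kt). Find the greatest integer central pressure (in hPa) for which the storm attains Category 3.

Category 3 begins at V = 96 kt.
Required ΔP = (96/5.91)^(1/0.642) = 16.244^1.558 ≈ 76.88 hPa.
P_c ≤ 1012 − 76.88 = 935.12, so the highest integer P_c is 935 hPa.

935 hPa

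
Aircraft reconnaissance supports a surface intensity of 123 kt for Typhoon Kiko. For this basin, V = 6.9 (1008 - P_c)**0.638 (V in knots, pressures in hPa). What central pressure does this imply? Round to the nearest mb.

917 mb

ΔP = (V / 6.9)^(1/0.638) = (123/6.9)^1.567.
123/6.9 = 17.826; 17.826^1.567 ≈ 91.39 mb.
P_c = 1008 − 91.39 = 916.61 ≈ 917 mb.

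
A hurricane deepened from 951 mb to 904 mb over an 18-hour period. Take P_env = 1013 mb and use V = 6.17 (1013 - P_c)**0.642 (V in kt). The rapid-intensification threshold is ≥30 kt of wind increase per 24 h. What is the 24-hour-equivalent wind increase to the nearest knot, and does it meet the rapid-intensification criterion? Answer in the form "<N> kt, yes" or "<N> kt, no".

51 kt, yes

V₁: ΔP = 62, V ≈ 6.17 × 62^0.642 ≈ 87.30 kt.
V₂: ΔP = 109, V ≈ 6.17 × 109^0.642 ≈ 125.40 kt.
ΔV over 18 h = 38.10 kt → 24 h equivalent = 38.10 × 24/18 ≈ 50.80 kt.
51 kt ≥ 30 kt ⇒ rapid intensification.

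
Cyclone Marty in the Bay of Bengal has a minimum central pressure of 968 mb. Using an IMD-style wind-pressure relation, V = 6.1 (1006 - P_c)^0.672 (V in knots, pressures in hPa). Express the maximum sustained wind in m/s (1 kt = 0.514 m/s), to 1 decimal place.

36.1 m/s

ΔP = 1006 − 968 = 38 mb.
V ≈ 6.1 × 38^0.672 = 6.1 × 11.524 ≈ 70.298 kt.
70.298 × 0.514 ≈ 36.13 m/s → 36.1 m/s.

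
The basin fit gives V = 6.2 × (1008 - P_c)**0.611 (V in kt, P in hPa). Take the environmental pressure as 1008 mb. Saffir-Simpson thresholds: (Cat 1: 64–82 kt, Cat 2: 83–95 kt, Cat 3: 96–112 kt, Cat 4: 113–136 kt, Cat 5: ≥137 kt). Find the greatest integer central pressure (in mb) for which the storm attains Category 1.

962 mb

Category 1 begins at V = 64 kt.
Required ΔP = (64/6.2)^(1/0.611) = 10.323^1.637 ≈ 45.63 mb.
P_c ≤ 1008 − 45.63 = 962.37, so the highest integer P_c is 962 mb.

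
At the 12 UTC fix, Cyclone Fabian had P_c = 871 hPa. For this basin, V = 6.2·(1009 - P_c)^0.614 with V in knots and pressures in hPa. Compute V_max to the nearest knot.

128 kt

ΔP = 1009 − 871 = 138 hPa.
138^0.614 ≈ 20.601.
V ≈ 6.2 × 20.601 ≈ 127.7 kt.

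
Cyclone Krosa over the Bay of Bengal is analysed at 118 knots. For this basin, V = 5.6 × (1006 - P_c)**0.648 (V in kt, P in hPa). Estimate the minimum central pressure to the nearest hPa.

ΔP = (V / 5.6)^(1/0.648) = (118/5.6)^1.543.
118/5.6 = 21.071; 21.071^1.543 ≈ 110.34 hPa.
P_c = 1006 − 110.34 = 895.66 ≈ 896 hPa.

896 hPa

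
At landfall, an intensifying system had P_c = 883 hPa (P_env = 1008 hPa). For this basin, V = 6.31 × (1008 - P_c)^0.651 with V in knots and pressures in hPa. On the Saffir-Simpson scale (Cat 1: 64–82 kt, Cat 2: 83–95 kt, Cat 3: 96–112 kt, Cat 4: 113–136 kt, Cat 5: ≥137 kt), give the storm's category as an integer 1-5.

5

ΔP = 1008 − 883 = 125 hPa.
V ≈ 6.31 × 125^0.651 = 6.31 × 23.18 ≈ 146 kt.
146 kt falls in the Category 5 band.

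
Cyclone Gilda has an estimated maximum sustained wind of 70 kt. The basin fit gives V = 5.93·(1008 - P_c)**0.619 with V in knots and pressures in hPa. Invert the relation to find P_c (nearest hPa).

ΔP = (V / 5.93)^(1/0.619) = (70/5.93)^1.616.
70/5.93 = 11.804; 11.804^1.616 ≈ 53.94 hPa.
P_c = 1008 − 53.94 = 954.06 ≈ 954 hPa.

954 hPa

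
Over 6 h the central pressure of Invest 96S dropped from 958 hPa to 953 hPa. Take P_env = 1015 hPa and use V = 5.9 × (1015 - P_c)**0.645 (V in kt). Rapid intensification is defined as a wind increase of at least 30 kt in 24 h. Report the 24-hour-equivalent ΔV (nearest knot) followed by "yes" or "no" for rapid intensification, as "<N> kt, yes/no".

18 kt, no

V₁: ΔP = 57, V ≈ 5.9 × 57^0.645 ≈ 80.06 kt.
V₂: ΔP = 62, V ≈ 5.9 × 62^0.645 ≈ 84.52 kt.
ΔV over 6 h = 4.46 kt → 24 h equivalent = 4.46 × 24/6 ≈ 17.84 kt.
18 kt < 30 kt ⇒ not rapid intensification.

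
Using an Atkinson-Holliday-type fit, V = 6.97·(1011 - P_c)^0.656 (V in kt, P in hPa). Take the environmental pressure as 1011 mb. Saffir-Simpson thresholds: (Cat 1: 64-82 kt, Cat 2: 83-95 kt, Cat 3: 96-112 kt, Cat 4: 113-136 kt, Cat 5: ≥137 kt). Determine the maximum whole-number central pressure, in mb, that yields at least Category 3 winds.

Category 3 begins at V = 96 kt.
Required ΔP = (96/6.97)^(1/0.656) = 13.773^1.524 ≈ 54.49 mb.
P_c ≤ 1011 − 54.49 = 956.51, so the highest integer P_c is 956 mb.

956 mb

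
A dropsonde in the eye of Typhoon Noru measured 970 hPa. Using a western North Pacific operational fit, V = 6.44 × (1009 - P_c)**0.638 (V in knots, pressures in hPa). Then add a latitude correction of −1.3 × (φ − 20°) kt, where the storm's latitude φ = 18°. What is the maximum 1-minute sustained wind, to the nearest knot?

ΔP = 1009 − 970 = 39 hPa.
39^0.638 ≈ 10.354.
V ≈ 6.44 × 10.354 ≈ 66.7 kt.
Latitude correction: −1.3 × (18 − 20) = 2.6 kt.
Corrected V ≈ 69.3 kt → 69 kt.

69 kt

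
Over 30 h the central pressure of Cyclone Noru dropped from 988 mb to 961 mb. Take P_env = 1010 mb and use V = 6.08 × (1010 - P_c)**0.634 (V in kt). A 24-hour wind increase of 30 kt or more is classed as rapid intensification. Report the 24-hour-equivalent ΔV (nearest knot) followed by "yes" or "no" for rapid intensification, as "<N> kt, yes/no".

23 kt, no

V₁: ΔP = 22, V ≈ 6.08 × 22^0.634 ≈ 43.15 kt.
V₂: ΔP = 49, V ≈ 6.08 × 49^0.634 ≈ 71.69 kt.
ΔV over 30 h = 28.54 kt → 24 h equivalent = 28.54 × 24/30 ≈ 22.83 kt.
23 kt < 30 kt ⇒ not rapid intensification.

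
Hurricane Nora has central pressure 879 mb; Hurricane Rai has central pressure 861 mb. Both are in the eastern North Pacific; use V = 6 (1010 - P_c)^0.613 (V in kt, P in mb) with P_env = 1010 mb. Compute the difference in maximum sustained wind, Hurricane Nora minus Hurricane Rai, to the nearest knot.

Hurricane Nora: ΔP = 131; V ≈ 6 × 131^0.613 ≈ 119.13 kt.
Hurricane Rai: ΔP = 149; V ≈ 6 × 149^0.613 ≈ 128.92 kt.
Difference ≈ 119.13 − 128.92 = -9.79 → -10 kt.

-10 kt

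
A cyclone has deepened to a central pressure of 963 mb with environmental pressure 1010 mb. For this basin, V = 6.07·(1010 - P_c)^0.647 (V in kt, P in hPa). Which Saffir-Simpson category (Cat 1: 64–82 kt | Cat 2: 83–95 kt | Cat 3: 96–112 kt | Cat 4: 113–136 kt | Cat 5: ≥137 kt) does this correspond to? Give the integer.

1

ΔP = 1010 − 963 = 47 mb.
V ≈ 6.07 × 47^0.647 = 6.07 × 12.07 ≈ 73 kt.
73 kt falls in the Category 1 band.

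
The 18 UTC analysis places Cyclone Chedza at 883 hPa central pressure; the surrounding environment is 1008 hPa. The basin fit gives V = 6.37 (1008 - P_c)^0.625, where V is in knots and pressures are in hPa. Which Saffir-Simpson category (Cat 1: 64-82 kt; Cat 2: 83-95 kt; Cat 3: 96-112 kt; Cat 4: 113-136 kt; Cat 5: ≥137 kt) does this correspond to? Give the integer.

4

ΔP = 1008 − 883 = 125 hPa.
V ≈ 6.37 × 125^0.625 = 6.37 × 20.44 ≈ 130 kt.
130 kt falls in the Category 4 band.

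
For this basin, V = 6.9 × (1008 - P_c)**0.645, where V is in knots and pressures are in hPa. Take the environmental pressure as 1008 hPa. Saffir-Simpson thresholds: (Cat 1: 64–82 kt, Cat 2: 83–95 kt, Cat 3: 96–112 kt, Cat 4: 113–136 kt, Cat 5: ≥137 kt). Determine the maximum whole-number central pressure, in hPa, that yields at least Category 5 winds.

905 hPa

Category 5 begins at V = 137 kt.
Required ΔP = (137/6.9)^(1/0.645) = 19.855^1.550 ≈ 102.85 hPa.
P_c ≤ 1008 − 102.85 = 905.15, so the highest integer P_c is 905 hPa.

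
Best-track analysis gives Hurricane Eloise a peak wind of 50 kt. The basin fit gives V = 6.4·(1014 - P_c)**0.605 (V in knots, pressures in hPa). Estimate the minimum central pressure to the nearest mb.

ΔP = (V / 6.4)^(1/0.605) = (50/6.4)^1.653.
50/6.4 = 7.812; 7.812^1.653 ≈ 29.90 mb.
P_c = 1014 − 29.90 = 984.10 ≈ 984 mb.

984 mb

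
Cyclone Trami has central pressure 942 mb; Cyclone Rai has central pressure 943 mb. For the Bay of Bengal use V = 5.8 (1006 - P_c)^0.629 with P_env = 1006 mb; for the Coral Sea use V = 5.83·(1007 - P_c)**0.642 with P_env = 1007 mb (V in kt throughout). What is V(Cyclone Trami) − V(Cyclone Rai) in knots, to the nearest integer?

-5 kt

Cyclone Trami: ΔP = 64; V ≈ 5.8 × 64^0.629 ≈ 79.34 kt.
Cyclone Rai: ΔP = 64; V ≈ 5.83 × 64^0.642 ≈ 84.19 kt.
Difference ≈ 79.34 − 84.19 = -4.85 → -5 kt.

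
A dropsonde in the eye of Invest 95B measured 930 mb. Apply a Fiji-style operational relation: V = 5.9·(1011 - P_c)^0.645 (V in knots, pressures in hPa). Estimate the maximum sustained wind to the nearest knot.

100 kt

ΔP = 1011 − 930 = 81 mb.
81^0.645 ≈ 17.021.
V ≈ 5.9 × 17.021 ≈ 100.4 kt.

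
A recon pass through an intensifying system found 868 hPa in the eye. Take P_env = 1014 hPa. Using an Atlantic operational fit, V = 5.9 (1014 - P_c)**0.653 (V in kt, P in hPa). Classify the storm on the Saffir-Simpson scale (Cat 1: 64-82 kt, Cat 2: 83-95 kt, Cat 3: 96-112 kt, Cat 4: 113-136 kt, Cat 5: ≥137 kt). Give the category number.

ΔP = 1014 − 868 = 146 hPa.
V ≈ 5.9 × 146^0.653 = 5.9 × 25.90 ≈ 153 kt.
153 kt falls in the Category 5 band.

5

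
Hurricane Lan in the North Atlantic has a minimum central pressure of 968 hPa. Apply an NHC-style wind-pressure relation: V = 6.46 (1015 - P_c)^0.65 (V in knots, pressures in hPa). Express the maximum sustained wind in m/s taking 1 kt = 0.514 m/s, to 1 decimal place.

40.6 m/s

ΔP = 1015 − 968 = 47 hPa.
V ≈ 6.46 × 47^0.65 = 6.46 × 12.214 ≈ 78.903 kt.
78.903 × 0.514 ≈ 40.56 m/s → 40.6 m/s.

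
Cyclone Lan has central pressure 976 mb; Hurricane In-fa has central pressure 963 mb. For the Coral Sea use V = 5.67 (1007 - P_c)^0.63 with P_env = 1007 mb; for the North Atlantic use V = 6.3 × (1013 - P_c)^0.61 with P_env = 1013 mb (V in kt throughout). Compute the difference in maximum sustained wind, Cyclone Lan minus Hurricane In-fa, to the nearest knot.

Cyclone Lan: ΔP = 31; V ≈ 5.67 × 31^0.63 ≈ 49.33 kt.
Hurricane In-fa: ΔP = 50; V ≈ 6.3 × 50^0.61 ≈ 68.50 kt.
Difference ≈ 49.33 − 68.50 = -19.17 → -19 kt.

-19 kt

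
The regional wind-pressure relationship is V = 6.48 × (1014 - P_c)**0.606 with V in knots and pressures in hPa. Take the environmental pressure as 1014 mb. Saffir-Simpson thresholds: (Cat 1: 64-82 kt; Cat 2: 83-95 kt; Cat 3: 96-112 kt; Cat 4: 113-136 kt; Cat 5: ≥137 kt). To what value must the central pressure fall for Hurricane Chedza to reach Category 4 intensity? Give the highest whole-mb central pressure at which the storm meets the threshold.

Category 4 begins at V = 113 kt.
Required ΔP = (113/6.48)^(1/0.606) = 17.438^1.650 ≈ 111.86 mb.
P_c ≤ 1014 − 111.86 = 902.14, so the highest integer P_c is 902 mb.

902 mb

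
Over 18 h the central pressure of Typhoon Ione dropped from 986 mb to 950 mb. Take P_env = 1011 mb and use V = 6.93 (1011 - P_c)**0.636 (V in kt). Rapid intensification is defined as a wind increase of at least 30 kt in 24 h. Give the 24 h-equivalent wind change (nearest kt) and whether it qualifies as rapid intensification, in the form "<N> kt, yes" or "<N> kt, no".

55 kt, yes

V₁: ΔP = 25, V ≈ 6.93 × 25^0.636 ≈ 53.68 kt.
V₂: ΔP = 61, V ≈ 6.93 × 61^0.636 ≈ 94.67 kt.
ΔV over 18 h = 40.99 kt → 24 h equivalent = 40.99 × 24/18 ≈ 54.65 kt.
55 kt ≥ 30 kt ⇒ rapid intensification.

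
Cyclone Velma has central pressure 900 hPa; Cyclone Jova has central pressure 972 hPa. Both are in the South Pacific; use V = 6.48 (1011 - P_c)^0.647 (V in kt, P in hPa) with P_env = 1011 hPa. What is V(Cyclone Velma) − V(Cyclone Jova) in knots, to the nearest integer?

67 kt

Cyclone Velma: ΔP = 111; V ≈ 6.48 × 111^0.647 ≈ 136.43 kt.
Cyclone Jova: ΔP = 39; V ≈ 6.48 × 39^0.647 ≈ 69.34 kt.
Difference ≈ 136.43 − 69.34 = 67.09 → 67 kt.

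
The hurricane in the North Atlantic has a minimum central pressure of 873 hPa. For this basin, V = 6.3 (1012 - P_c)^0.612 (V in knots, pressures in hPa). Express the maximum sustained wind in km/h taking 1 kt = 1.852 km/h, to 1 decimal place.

ΔP = 1012 − 873 = 139 hPa.
V ≈ 6.3 × 139^0.612 = 6.3 × 20.489 ≈ 129.082 kt.
129.082 × 1.852 ≈ 239.06 km/h → 239.1 km/h.

239.1 km/h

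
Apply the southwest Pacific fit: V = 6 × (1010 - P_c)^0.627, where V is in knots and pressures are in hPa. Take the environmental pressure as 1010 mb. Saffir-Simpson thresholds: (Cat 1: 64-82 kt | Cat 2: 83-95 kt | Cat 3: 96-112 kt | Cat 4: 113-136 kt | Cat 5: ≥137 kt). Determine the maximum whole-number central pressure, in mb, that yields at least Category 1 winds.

Category 1 begins at V = 64 kt.
Required ΔP = (64/6)^(1/0.627) = 10.667^1.595 ≈ 43.61 mb.
P_c ≤ 1010 − 43.61 = 966.39, so the highest integer P_c is 966 mb.

966 mb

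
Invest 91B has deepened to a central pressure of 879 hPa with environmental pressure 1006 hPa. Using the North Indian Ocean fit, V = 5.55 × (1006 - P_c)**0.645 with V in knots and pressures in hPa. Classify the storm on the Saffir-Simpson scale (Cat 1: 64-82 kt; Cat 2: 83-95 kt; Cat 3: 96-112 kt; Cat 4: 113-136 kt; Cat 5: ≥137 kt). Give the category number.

ΔP = 1006 − 879 = 127 hPa.
V ≈ 5.55 × 127^0.645 = 5.55 × 22.75 ≈ 126 kt.
126 kt falls in the Category 4 band.

4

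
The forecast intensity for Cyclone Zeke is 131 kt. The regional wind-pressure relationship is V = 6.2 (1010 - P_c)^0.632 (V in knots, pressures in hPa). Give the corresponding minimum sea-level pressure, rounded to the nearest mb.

ΔP = (V / 6.2)^(1/0.632) = (131/6.2)^1.582.
131/6.2 = 21.129; 21.129^1.582 ≈ 124.83 mb.
P_c = 1010 − 124.83 = 885.17 ≈ 885 mb.

885 mb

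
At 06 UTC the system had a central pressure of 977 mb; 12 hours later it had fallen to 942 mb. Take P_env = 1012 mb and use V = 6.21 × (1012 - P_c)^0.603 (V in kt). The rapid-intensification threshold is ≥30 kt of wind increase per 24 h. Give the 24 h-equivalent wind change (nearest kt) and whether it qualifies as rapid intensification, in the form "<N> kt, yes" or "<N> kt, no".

55 kt, yes

V₁: ΔP = 35, V ≈ 6.21 × 35^0.603 ≈ 52.99 kt.
V₂: ΔP = 70, V ≈ 6.21 × 70^0.603 ≈ 80.48 kt.
ΔV over 12 h = 27.49 kt → 24 h equivalent = 27.49 × 24/12 ≈ 54.98 kt.
55 kt ≥ 30 kt ⇒ rapid intensification.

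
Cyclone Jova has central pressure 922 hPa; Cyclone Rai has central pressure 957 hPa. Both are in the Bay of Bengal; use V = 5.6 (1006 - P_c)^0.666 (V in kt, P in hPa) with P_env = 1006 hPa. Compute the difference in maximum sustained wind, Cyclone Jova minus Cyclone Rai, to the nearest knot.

Cyclone Jova: ΔP = 84; V ≈ 5.6 × 84^0.666 ≈ 107.09 kt.
Cyclone Rai: ΔP = 49; V ≈ 5.6 × 49^0.666 ≈ 74.79 kt.
Difference ≈ 107.09 − 74.79 = 32.30 → 32 kt.

32 kt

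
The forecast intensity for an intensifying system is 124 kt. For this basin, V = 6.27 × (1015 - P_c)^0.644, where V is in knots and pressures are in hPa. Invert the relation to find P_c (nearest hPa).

ΔP = (V / 6.27)^(1/0.644) = (124/6.27)^1.553.
124/6.27 = 19.777; 19.777^1.553 ≈ 102.96 hPa.
P_c = 1015 − 102.96 = 912.04 ≈ 912 hPa.

912 hPa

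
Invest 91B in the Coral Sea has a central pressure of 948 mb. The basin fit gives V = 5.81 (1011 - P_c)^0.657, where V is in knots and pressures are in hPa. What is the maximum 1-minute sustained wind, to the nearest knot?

88 kt

ΔP = 1011 − 948 = 63 mb.
63^0.657 ≈ 15.211.
V ≈ 5.81 × 15.211 ≈ 88.4 kt.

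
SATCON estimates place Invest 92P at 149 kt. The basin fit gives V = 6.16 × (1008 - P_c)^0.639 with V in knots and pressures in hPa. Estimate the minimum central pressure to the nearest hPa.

862 hPa

ΔP = (V / 6.16)^(1/0.639) = (149/6.16)^1.565.
149/6.16 = 24.188; 24.188^1.565 ≈ 146.31 hPa.
P_c = 1008 − 146.31 = 861.69 ≈ 862 hPa.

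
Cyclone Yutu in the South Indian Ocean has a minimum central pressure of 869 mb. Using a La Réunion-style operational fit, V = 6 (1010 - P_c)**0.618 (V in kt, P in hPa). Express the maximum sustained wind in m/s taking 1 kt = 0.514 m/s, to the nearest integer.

ΔP = 1010 − 869 = 141 mb.
V ≈ 6 × 141^0.618 = 6 × 21.292 ≈ 127.752 kt.
127.752 × 0.514 ≈ 65.66 m/s → 66 m/s.

66 m/s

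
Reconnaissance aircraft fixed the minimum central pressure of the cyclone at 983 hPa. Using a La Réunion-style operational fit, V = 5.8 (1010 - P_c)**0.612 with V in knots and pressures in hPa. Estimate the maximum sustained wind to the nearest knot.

ΔP = 1010 − 983 = 27 hPa.
27^0.612 ≈ 7.516.
V ≈ 5.8 × 7.516 ≈ 43.6 kt.

44 kt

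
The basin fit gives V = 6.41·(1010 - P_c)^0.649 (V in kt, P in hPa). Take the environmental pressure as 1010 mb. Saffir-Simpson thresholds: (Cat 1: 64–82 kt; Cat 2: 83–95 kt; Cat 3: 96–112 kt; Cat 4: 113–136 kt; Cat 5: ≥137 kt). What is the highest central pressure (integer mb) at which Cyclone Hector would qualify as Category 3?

945 mb

Category 3 begins at V = 96 kt.
Required ΔP = (96/6.41)^(1/0.649) = 14.977^1.541 ≈ 64.73 mb.
P_c ≤ 1010 − 64.73 = 945.27, so the highest integer P_c is 945 mb.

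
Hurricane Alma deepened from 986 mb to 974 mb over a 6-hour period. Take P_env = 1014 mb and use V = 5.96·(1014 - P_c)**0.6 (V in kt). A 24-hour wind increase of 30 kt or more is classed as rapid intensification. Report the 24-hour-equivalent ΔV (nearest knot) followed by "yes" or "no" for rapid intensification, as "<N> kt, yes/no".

42 kt, yes

V₁: ΔP = 28, V ≈ 5.96 × 28^0.6 ≈ 44.01 kt.
V₂: ΔP = 40, V ≈ 5.96 × 40^0.6 ≈ 54.51 kt.
ΔV over 6 h = 10.50 kt → 24 h equivalent = 10.50 × 24/6 ≈ 42.00 kt.
42 kt ≥ 30 kt ⇒ rapid intensification.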